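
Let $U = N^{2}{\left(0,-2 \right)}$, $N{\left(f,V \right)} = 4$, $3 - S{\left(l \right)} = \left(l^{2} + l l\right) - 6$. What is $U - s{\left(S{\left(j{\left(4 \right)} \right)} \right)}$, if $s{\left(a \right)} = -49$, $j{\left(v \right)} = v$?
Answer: $65$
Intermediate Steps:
$S{\left(l \right)} = 9 - 2 l^{2}$ ($S{\left(l \right)} = 3 - \left(\left(l^{2} + l l\right) - 6\right) = 3 - \left(\left(l^{2} + l^{2}\right) - 6\right) = 3 - \left(2 l^{2} - 6\right) = 3 - \left(-6 + 2 l^{2}\right) = 9 - 2 l^{2}$)
$U = 16$ ($U = 4^{2} = 16$)
$U - s{\left(S{\left(j{\left(4 \right)} \right)} \right)} = 16 - -49 = 16 + 49 = 65$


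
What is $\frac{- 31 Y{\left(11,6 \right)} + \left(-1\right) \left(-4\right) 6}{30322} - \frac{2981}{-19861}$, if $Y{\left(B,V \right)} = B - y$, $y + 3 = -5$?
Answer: $\frac{79168417}{602225242} \approx 0.13146$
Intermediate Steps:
$y = -8$ ($y = -3 - 5 = -8$)
$Y{\left(B,V \right)} = 8 + B$ ($Y{\left(B,V \right)} = B - -8 = B + 8 = 8 + B$)
$\frac{- 31 Y{\left(11,6 \right)} + \left(-1\right) \left(-4\right) 6}{30322} - \frac{2981}{-19861} = \frac{- 31 \left(8 + 11\right) + \left(-1\right) \left(-4\right) 6}{30322} - \frac{2981}{-19861} = \left(\left(-31\right) 19 + 4 \cdot 6\right) \frac{1}{30322} - - \frac{2981}{19861} = \left(-589 + 24\right) \frac{1}{30322} + \frac{2981}{19861} = \left(-565\right) \frac{1}{30322} + \frac{2981}{19861} = - \frac{565}{30322} + \frac{2981}{19861} = \frac{79168417}{602225242}$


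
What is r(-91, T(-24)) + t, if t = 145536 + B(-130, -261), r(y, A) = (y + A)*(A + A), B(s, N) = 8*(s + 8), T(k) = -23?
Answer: 149804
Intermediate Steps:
B(s, N) = 64 + 8*s (B(s, N) = 8*(8 + s) = 64 + 8*s)
r(y, A) = 2*A*(A + y) (r(y, A) = (A + y)*(2*A) = 2*A*(A + y))
t = 144560 (t = 145536 + (64 + 8*(-130)) = 145536 + (64 - 1040) = 145536 - 976 = 144560)
r(-91, T(-24)) + t = 2*(-23)*(-23 - 91) + 144560 = 2*(-23)*(-114) + 144560 = 5244 + 144560 = 149804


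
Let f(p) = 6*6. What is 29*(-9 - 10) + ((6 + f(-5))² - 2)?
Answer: 1211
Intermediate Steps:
f(p) = 36
29*(-9 - 10) + ((6 + f(-5))² - 2) = 29*(-9 - 10) + ((6 + 36)² - 2) = 29*(-19) + (42² - 2) = -551 + (1764 - 2) = -551 + 1762 = 1211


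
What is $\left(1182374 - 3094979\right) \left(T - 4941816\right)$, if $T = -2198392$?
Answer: $13656397521840$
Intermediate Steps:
$\left(1182374 - 3094979\right) \left(T - 4941816\right) = \left(1182374 - 3094979\right) \left(-2198392 - 4941816\right) = \left(-1912605\right) \left(-7140208\right) = 13656397521840$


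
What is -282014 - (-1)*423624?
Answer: 141610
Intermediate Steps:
-282014 - (-1)*423624 = -282014 - 1*(-423624) = -282014 + 423624 = 141610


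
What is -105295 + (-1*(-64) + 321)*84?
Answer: -72955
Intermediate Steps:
-105295 + (-1*(-64) + 321)*84 = -105295 + (64 + 321)*84 = -105295 + 385*84 = -105295 + 32340 = -72955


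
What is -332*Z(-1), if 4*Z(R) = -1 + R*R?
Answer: 0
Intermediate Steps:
Z(R) = -1/4 + R**2/4 (Z(R) = (-1 + R*R)/4 = (-1 + R**2)/4 = -1/4 + R**2/4)
-332*Z(-1) = -332*(-1/4 + (1/4)*(-1)**2) = -332*(-1/4 + (1/4)*1) = -332*(-1/4 + 1/4) = -332*0 = 0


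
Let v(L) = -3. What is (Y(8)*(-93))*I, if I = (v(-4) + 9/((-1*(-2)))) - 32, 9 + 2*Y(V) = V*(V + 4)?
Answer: 493551/4 ≈ 1.2339e+5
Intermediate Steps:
Y(V) = -9/2 + V*(4 + V)/2 (Y(V) = -9/2 + (V*(V + 4))/2 = -9/2 + (V*(4 + V))/2 = -9/2 + V*(4 + V)/2)
I = -61/2 (I = (-3 + 9/((-1*(-2)))) - 32 = (-3 + 9/2) - 32 = 3/2 - 32 = -61/2 ≈ -30.500)
(Y(8)*(-93))*I = ((-9/2 + (½)*8² + 2*8)*(-93))*(-61/2) = ((-9/2 + (½)*64 + 16)*(-93))*(-61/2) = ((-9/2 + 32 + 16)*(-93))*(-61/2) = ((87/2)*(-93))*(-61/2) = -8091/2*(-61/2) = 493551/4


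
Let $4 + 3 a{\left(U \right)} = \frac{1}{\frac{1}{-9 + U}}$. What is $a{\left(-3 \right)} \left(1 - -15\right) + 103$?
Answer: $\frac{53}{3} \approx 17.667$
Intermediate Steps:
$a{\left(U \right)} = - \frac{13}{3} + \frac{U}{3}$ ($a{\left(U \right)} = - \frac{4}{3} + \frac{1}{3 \frac{1}{-9 + U}} = - \frac{4}{3} + \frac{-9 + U}{3} = - \frac{4}{3} + \left(-3 + \frac{U}{3}\right) = - \frac{13}{3} + \frac{U}{3}$)
$a{\left(-3 \right)} \left(1 - -15\right) + 103 = \left(- \frac{13}{3} + \frac{1}{3} \left(-3\right)\right) \left(1 - -15\right) + 103 = \left(- \frac{13}{3} - 1\right) \left(1 + 15\right) + 103 = \left(- \frac{16}{3}\right) 16 + 103 = - \frac{256}{3} + 103 = \frac{53}{3}$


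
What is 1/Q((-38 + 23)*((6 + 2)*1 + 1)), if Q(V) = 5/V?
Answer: -27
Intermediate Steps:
1/Q((-38 + 23)*((6 + 2)*1 + 1)) = 1/(5/(((-38 + 23)*((6 + 2)*1 + 1)))) = 1/(5/((-15*(8*1 + 1)))) = 1/(5/((-15*(8 + 1)))) = 1/(5/((-15*9))) = 1/(5/(-135)) = 1/(5*(-1/135)) = 1/(-1/27) = -27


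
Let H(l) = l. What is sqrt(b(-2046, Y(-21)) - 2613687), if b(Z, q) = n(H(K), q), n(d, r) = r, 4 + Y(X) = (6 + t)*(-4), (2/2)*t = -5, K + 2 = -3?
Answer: I*sqrt(2613695) ≈ 1616.7*I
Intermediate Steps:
K = -5 (K = -2 - 3 = -5)
t = -5
Y(X) = -8 (Y(X) = -4 + (6 - 5)*(-4) = -4 + 1*(-4) = -4 - 4 = -8)
b(Z, q) = q
sqrt(b(-2046, Y(-21)) - 2613687) = sqrt(-8 - 2613687) = sqrt(-2613695) = I*sqrt(2613695)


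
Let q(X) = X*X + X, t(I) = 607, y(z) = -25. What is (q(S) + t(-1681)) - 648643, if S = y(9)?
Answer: -647436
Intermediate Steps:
S = -25
q(X) = X + X² (q(X) = X² + X = X + X²)
(q(S) + t(-1681)) - 648643 = (-25*(1 - 25) + 607) - 648643 = (-25*(-24) + 607) - 648643 = (600 + 607) - 648643 = 1207 - 648643 = -647436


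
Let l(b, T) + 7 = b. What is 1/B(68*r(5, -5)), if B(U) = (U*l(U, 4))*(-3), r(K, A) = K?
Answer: -1/339660 ≈ -2.9441e-6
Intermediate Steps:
l(b, T) = -7 + b
B(U) = -3*U*(-7 + U) (B(U) = (U*(-7 + U))*(-3) = -3*U*(-7 + U))
1/B(68*r(5, -5)) = 1/(3*(68*5)*(7 - 68*5)) = 1/(3*340*(7 - 1*340)) = 1/(3*340*(7 - 340)) = 1/(3*340*(-333)) = 1/(-339660) = -1/339660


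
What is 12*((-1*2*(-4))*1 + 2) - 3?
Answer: 117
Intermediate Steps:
12*((-1*2*(-4))*1 + 2) - 3 = 12*(-2*(-4)*1 + 2) - 3 = 12*(8*1 + 2) - 3 = 12*(8 + 2) - 3 = 12*10 - 3 = 120 - 3 = 117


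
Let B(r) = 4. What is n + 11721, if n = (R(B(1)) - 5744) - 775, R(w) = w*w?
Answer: 5218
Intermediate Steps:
R(w) = w**2
n = -6503 (n = (4**2 - 5744) - 775 = (16 - 5744) - 775 = -5728 - 775 = -6503)
n + 11721 = -6503 + 11721 = 5218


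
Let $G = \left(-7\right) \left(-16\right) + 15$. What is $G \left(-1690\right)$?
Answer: $-214630$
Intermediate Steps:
$G = 127$ ($G = 112 + 15 = 127$)
$G \left(-1690\right) = 127 \left(-1690\right) = -214630$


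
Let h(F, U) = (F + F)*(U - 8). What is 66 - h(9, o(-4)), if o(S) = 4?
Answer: 138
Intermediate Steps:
h(F, U) = 2*F*(-8 + U) (h(F, U) = (2*F)*(-8 + U) = 2*F*(-8 + U))
66 - h(9, o(-4)) = 66 - 2*9*(-8 + 4) = 66 - 2*9*(-4) = 66 - 1*(-72) = 66 + 72 = 138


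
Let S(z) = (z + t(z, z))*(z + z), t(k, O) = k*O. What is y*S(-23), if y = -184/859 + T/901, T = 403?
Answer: -4198827468/773959 ≈ -5425.1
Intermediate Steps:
t(k, O) = O*k
y = 180393/773959 (y = -184/859 + 403/901 = 180393/773959 ≈ 0.23308)
S(z) = 2*z*(z + z²) (S(z) = (z + z*z)*(z + z) = (z + z²)*(2*z) = 2*z*(z + z²))
y*S(-23) = 180393*(2*(-23)²*(1 - 23))/773959 = 180393*(2*529*(-22))/773959 = (180393/773959)*(-23276) = -4198827468/773959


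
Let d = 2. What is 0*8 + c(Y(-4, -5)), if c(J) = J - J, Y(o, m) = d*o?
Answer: 0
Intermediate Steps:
Y(o, m) = 2*o
c(J) = 0
0*8 + c(Y(-4, -5)) = 0*8 + 0 = 0 + 0 = 0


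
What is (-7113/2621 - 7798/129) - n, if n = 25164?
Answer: -8529531011/338109 ≈ -25227.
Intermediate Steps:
(-7113/2621 - 7798/129) - n = (-7113/2621 - 7798/129) - 1*25164 = (-7113*1/2621 - 7798*1/129) - 25164 = (-7113/2621 - 7798/129) - 25164 = -21356135/338109 - 25164 = -8529531011/338109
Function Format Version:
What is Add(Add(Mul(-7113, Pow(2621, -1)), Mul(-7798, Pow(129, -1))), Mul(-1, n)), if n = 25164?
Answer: Rational(-8529531011, 338109) ≈ -25227.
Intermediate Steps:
Add(Add(Mul(-7113, Pow(2621, -1)), Mul(-7798, Pow(129, -1))), Mul(-1, n)) = Add(Add(Mul(-7113, Pow(2621, -1)), Mul(-7798, Pow(129, -1))), Mul(-1, 25164)) = Add(Add(Mul(-7113, Rational(1, 2621)), Mul(-7798, Rational(1, 129))), -25164) = Add(Add(Rational(-7113, 2621), Rational(-7798, 129)), -25164) = Add(Rational(-21356135, 338109), -25164) = Rational(-8529531011, 338109)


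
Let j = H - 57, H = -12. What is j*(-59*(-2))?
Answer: -8142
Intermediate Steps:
j = -69 (j = -12 - 57 = -69)
j*(-59*(-2)) = -(-4071)*(-2) = -69*118 = -8142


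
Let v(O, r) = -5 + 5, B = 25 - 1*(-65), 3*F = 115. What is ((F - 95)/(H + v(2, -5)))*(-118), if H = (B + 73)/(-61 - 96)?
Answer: -3149420/489 ≈ -6440.5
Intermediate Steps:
F = 115/3 (F = (⅓)*115 = 115/3 ≈ 38.333)
B = 90 (B = 25 + 65 = 90)
v(O, r) = 0
H = -163/157 (H = (90 + 73)/(-61 - 96) = 163/(-157) = 163*(-1/157) = -163/157 ≈ -1.0382)
((F - 95)/(H + v(2, -5)))*(-118) = ((115/3 - 95)/(-163/157 + 0))*(-118) = -170/(3*(-163/157))*(-118) = -170/3*(-157/163)*(-118) = (26690/489)*(-118) = -3149420/489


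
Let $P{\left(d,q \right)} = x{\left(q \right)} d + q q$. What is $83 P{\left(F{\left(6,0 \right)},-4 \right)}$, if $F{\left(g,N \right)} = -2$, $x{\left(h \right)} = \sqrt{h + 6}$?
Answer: $1328 - 166 \sqrt{2} \approx 1093.2$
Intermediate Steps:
$x{\left(h \right)} = \sqrt{6 + h}$
$P{\left(d,q \right)} = q^{2} + d \sqrt{6 + q}$ ($P{\left(d,q \right)} = \sqrt{6 + q} d + q q = d \sqrt{6 + q} + q^{2} = q^{2} + d \sqrt{6 + q}$)
$83 P{\left(F{\left(6,0 \right)},-4 \right)} = 83 \left(\left(-4\right)^{2} - 2 \sqrt{6 - 4}\right) = 83 \left(16 - 2 \sqrt{2}\right) = 1328 - 166 \sqrt{2}$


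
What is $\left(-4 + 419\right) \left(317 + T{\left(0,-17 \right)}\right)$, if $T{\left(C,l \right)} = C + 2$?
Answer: $132385$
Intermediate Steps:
$T{\left(C,l \right)} = 2 + C$
$\left(-4 + 419\right) \left(317 + T{\left(0,-17 \right)}\right) = \left(-4 + 419\right) \left(317 + \left(2 + 0\right)\right) = 415 \left(317 + 2\right) = 415 \cdot 319 = 132385$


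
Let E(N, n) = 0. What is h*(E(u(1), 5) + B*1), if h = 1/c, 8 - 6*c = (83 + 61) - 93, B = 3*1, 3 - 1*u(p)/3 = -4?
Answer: -18/43 ≈ -0.41860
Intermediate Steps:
u(p) = 21 (u(p) = 9 - 3*(-4) = 9 + 12 = 21)
B = 3
c = -43/6 (c = 4/3 - ((83 + 61) - 93)/6 = 4/3 - (144 - 93)/6 = 4/3 - ⅙*51 = 4/3 - 17/2 = -43/6 ≈ -7.1667)
h = -6/43 (h = 1/(-43/6) = -6/43 ≈ -0.13953)
h*(E(u(1), 5) + B*1) = -6*(0 + 3*1)/43 = -6*(0 + 3)/43 = -6/43*3 = -18/43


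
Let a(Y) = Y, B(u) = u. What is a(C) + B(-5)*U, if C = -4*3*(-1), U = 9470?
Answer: -47338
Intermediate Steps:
C = 12 (C = -12*(-1) = 12)
a(C) + B(-5)*U = 12 - 5*9470 = 12 - 47350 = -47338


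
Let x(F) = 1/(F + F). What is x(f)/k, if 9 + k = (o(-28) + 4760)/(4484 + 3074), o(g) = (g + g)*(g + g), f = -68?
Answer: 3779/4088568 ≈ 0.00092428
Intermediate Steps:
o(g) = 4*g² (o(g) = (2*g)*(2*g) = 4*g²)
x(F) = 1/(2*F)
k = -30063/3779 (k = -9 + (4*(-28)² + 4760)/(4484 + 3074) = -9 + (4*784 + 4760)/7558 = -9 + (3136 + 4760)*(1/7558) = -9 + 7896*(1/7558) = -9 + 3948/3779 = -30063/3779 ≈ -7.9553)
x(f)/k = ((½)/(-68))/(-30063/3779) = ((½)*(-1/68))*(-3779/30063) = -1/136*(-3779/30063) = 3779/4088568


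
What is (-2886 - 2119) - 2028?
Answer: -7033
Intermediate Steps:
(-2886 - 2119) - 2028 = -5005 - 2028 = -7033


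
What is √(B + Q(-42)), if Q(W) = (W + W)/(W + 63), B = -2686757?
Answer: 3*I*√298529 ≈ 1639.1*I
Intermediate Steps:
Q(W) = 2*W/(63 + W) (Q(W) = (2*W)/(63 + W) = 2*W/(63 + W))
√(B + Q(-42)) = √(-2686757 + 2*(-42)/(63 - 42)) = √(-2686757 + 2*(-42)/21) = √(-2686757 + 2*(-42)*(1/21)) = √(-2686757 - 4) = √(-2686761) = 3*I*√298529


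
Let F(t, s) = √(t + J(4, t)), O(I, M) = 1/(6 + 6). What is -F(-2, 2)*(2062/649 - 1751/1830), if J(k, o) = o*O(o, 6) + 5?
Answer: -2637061*√102/7126020 ≈ -3.7374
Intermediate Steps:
O(I, M) = 1/12
J(k, o) = 5 + o/12 (J(k, o) = o*(1/12) + 5 = o/12 + 5 = 5 + o/12)
F(t, s) = √(5 + 13*t/12) (F(t, s) = √(t + (5 + t/12)) = √(5 + 13*t/12))
-F(-2, 2)*(2062/649 - 1751/1830) = -√(180 + 39*(-2))/6*(2062/649 - 1751/1830) = -√(180 - 78)/6*(2062*(1/649) - 1751*1/1830) = -√102/6*(2062/649 - 1751/1830) = -√102/6*2637061/1187670 = -2637061*√102/7126020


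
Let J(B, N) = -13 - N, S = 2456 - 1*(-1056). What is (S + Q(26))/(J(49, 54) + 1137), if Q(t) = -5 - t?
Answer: 3481/1070 ≈ 3.2533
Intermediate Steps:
S = 3512 (S = 2456 + 1056 = 3512)
(S + Q(26))/(J(49, 54) + 1137) = (3512 + (-5 - 1*26))/((-13 - 1*54) + 1137) = (3512 + (-5 - 26))/((-13 - 54) + 1137) = (3512 - 31)/(-67 + 1137) = 3481/1070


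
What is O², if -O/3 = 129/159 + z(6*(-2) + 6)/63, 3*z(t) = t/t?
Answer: 66912400/11148921 ≈ 6.0017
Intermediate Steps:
z(t) = ⅓ (z(t) = (t/t)/3 = (⅓)*1 = ⅓)
O = -8180/3339 (O = -3*(129/159 + (⅓)/63) = -3*(129*(1/159) + (⅓)*(1/63)) = -3*(43/53 + 1/189) = -3*8180/10017 = -8180/3339 ≈ -2.4498)
O² = (-8180/3339)² = 66912400/11148921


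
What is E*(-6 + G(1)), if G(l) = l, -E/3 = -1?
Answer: -15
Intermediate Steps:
E = 3 (E = -3*(-1) = 3)
E*(-6 + G(1)) = 3*(-6 + 1) = 3*(-5) = -15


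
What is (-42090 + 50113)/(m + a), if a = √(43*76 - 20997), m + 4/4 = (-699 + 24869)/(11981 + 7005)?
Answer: 197412782688/1597691880185 - 723009084127*I*√17729/1597691880185 ≈ 0.12356 - 60.255*I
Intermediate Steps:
m = 2592/9493 (m = -1 + (-699 + 24869)/(11981 + 7005) = -1 + 24170/18986 = -1 + 24170*(1/18986) = -1 + 12085/9493 = 2592/9493 ≈ 0.27304)
a = I*√17729 (a = √(3268 - 20997) = √(-17729) = I*√17729 ≈ 133.15*I)
(-42090 + 50113)/(m + a) = (-42090 + 50113)/(2592/9493 + I*√17729) = 8023/(2592/9493 + I*√17729)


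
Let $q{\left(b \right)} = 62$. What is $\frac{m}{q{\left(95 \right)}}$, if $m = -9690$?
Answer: $- \frac{4845}{31} \approx -156.29$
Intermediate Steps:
$\frac{m}{q{\left(95 \right)}} = - \frac{9690}{62} = \left(-9690\right) \frac{1}{62} = - \frac{4845}{31}$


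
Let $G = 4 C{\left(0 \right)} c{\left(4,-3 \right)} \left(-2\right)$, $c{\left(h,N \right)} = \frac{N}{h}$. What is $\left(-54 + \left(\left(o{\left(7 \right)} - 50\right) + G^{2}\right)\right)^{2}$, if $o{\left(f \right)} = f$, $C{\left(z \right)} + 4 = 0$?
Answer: $229441$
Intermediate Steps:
$C{\left(z \right)} = -4$ ($C{\left(z \right)} = -4 + 0 = -4$)
$G = -24$ ($G = 4 - 4 \left(- \frac{3}{4}\right) \left(-2\right) = 4 - 4 \left(\left(-3\right) \frac{1}{4}\right) \left(-2\right) = 4 \left(-4\right) \left(- \frac{3}{4}\right) \left(-2\right) = 4 \cdot 3 \left(-2\right) = 4 \left(-6\right) = -24$)
$\left(-54 + \left(\left(o{\left(7 \right)} - 50\right) + G^{2}\right)\right)^{2} = \left(-54 + \left(\left(7 - 50\right) + \left(-24\right)^{2}\right)\right)^{2} = \left(-54 + \left(-43 + 576\right)\right)^{2} = \left(-54 + 533\right)^{2} = 479^{2} = 229441$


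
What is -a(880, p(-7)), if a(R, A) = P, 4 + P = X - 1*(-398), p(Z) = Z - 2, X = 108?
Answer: -502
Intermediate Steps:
p(Z) = -2 + Z
P = 502 (P = -4 + (108 - 1*(-398)) = -4 + (108 + 398) = -4 + 506 = 502)
a(R, A) = 502
-a(880, p(-7)) = -1*502 = -502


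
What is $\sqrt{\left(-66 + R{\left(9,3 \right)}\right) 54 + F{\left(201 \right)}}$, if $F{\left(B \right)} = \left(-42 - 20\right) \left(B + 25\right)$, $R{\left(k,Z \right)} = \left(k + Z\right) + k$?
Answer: $i \sqrt{16442} \approx 128.23 i$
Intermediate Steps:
$R{\left(k,Z \right)} = Z + 2 k$ ($R{\left(k,Z \right)} = \left(Z + k\right) + k = Z + 2 k$)
$F{\left(B \right)} = -1550 - 62 B$ ($F{\left(B \right)} = - 62 \left(25 + B\right) = -1550 - 62 B$)
$\sqrt{\left(-66 + R{\left(9,3 \right)}\right) 54 + F{\left(201 \right)}} = \sqrt{\left(-66 + \left(3 + 2 \cdot 9\right)\right) 54 - 14012} = \sqrt{\left(-66 + \left(3 + 18\right)\right) 54 - 14012} = \sqrt{\left(-66 + 21\right) 54 - 14012} = \sqrt{\left(-45\right) 54 - 14012} = \sqrt{-2430 - 14012} = \sqrt{-16442} = i \sqrt{16442}$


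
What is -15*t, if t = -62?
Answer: 930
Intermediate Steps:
-15*t = -15*(-62) = 930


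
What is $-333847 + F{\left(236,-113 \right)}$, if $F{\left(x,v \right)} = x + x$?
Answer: $-333375$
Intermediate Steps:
$F{\left(x,v \right)} = 2 x$
$-333847 + F{\left(236,-113 \right)} = -333847 + 2 \cdot 236 = -333847 + 472 = -333375$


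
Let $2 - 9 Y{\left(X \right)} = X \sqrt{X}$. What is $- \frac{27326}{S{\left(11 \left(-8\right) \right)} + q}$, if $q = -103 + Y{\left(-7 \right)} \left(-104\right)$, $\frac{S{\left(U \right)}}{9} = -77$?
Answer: $\frac{226628181}{7257034} - \frac{11189997 i \sqrt{7}}{3628517} \approx 31.229 - 8.1592 i$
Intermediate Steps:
$S{\left(U \right)} = -693$ ($S{\left(U \right)} = 9 \left(-77\right) = -693$)
$Y{\left(X \right)} = \frac{2}{9} - \frac{X^{\frac{3}{2}}}{9}$ ($Y{\left(X \right)} = \frac{2}{9} - \frac{X \sqrt{X}}{9} = \frac{2}{9} - \frac{X^{\frac{3}{2}}}{9}$)
$q = - \frac{1135}{9} - \frac{728 i \sqrt{7}}{9}$ ($q = -103 + \left(\frac{2}{9} - \frac{\left(-7\right)^{\frac{3}{2}}}{9}\right) \left(-104\right) = -103 + \left(\frac{2}{9} - \frac{\left(-7\right) i \sqrt{7}}{9}\right) \left(-104\right) = -103 + \left(\frac{2}{9} + \frac{7 i \sqrt{7}}{9}\right) \left(-104\right) = -103 - \left(\frac{208}{9} + \frac{728 i \sqrt{7}}{9}\right) = - \frac{1135}{9} - \frac{728 i \sqrt{7}}{9} \approx -126.11 - 214.01 i$)
$- \frac{27326}{S{\left(11 \left(-8\right) \right)} + q} = - \frac{27326}{-693 - \left(\frac{1135}{9} + \frac{728 i \sqrt{7}}{9}\right)} = - \frac{27326}{- \frac{7372}{9} - \frac{728 i \sqrt{7}}{9}}$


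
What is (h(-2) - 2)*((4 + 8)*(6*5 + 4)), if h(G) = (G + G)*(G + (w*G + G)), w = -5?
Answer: -10608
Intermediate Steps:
h(G) = -6*G**2 (h(G) = (G + G)*(G + (-5*G + G)) = (2*G)*(G - 4*G) = (2*G)*(-3*G) = -6*G**2)
(h(-2) - 2)*((4 + 8)*(6*5 + 4)) = (-6*(-2)**2 - 2)*((4 + 8)*(6*5 + 4)) = (-6*4 - 2)*(12*(30 + 4)) = (-24 - 2)*(12*34) = -26*408 = -10608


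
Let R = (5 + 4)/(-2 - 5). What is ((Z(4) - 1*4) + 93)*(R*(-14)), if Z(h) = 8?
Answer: 1746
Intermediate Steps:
R = -9/7 (R = 9/(-7) = 9*(-⅐) = -9/7 ≈ -1.2857)
((Z(4) - 1*4) + 93)*(R*(-14)) = ((8 - 1*4) + 93)*(-9/7*(-14)) = ((8 - 4) + 93)*18 = (4 + 93)*18 = 97*18 = 1746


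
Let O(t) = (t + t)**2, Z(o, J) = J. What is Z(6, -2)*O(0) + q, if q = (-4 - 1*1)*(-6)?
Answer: 30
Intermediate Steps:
O(t) = 4*t**2 (O(t) = (2*t)**2 = 4*t**2)
q = 30 (q = (-4 - 1)*(-6) = -5*(-6) = 30)
Z(6, -2)*O(0) + q = -8*0**2 + 30 = -8*0 + 30 = -2*0 + 30 = 0 + 30 = 30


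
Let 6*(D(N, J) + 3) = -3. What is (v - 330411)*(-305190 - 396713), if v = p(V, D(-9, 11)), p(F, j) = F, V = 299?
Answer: 231706603136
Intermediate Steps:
D(N, J) = -7/2 (D(N, J) = -3 + (1/6)*(-3) = -3 - 1/2 = -7/2)
v = 299
(v - 330411)*(-305190 - 396713) = (299 - 330411)*(-305190 - 396713) = -330112*(-701903) = 231706603136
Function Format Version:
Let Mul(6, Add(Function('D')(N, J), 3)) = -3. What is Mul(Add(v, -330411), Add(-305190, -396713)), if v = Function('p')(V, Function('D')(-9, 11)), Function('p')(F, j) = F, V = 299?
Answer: 231706603136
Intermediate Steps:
Function('D')(N, J) = Rational(-7, 2) (Function('D')(N, J) = Add(-3, Mul(Rational(1, 6), -3)) = Add(-3, Rational(-1, 2)) = Rational(-7, 2))
v = 299
Mul(Add(v, -330411), Add(-305190, -396713)) = Mul(Add(299, -330411), Add(-305190, -396713)) = Mul(-330112, -701903) = 231706603136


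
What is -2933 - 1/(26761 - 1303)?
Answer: -74668315/25458 ≈ -2933.0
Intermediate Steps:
-2933 - 1/(26761 - 1303) = -2933 - 1/25458 = -74668315/25458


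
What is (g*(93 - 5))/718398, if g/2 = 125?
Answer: 11000/359199 ≈ 0.030624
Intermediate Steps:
g = 250 (g = 2*125 = 250)
(g*(93 - 5))/718398 = (250*(93 - 5))/718398 = (250*88)*(1/718398) = 22000*(1/718398) = 11000/359199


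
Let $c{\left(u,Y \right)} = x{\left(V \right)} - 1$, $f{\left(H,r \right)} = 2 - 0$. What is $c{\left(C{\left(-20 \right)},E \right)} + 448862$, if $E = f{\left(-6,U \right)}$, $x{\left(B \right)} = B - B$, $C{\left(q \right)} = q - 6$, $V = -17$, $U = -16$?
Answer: $448861$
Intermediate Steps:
$f{\left(H,r \right)} = 2$ ($f{\left(H,r \right)} = 2 + 0 = 2$)
$C{\left(q \right)} = -6 + q$ ($C{\left(q \right)} = q - 6 = -6 + q$)
$x{\left(B \right)} = 0$
$E = 2$
$c{\left(u,Y \right)} = -1$ ($c{\left(u,Y \right)} = 0 - 1 = -1$)
$c{\left(C{\left(-20 \right)},E \right)} + 448862 = -1 + 448862 = 448861$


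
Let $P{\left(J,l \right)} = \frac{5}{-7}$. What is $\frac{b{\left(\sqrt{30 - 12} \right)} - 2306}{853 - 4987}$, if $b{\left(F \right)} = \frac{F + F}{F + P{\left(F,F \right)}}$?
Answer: $\frac{987239}{1771419} - \frac{35 \sqrt{2}}{590473} \approx 0.55723$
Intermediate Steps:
$P{\left(J,l \right)} = - \frac{5}{7}$ ($P{\left(J,l \right)} = 5 \left(- \frac{1}{7}\right) = - \frac{5}{7}$)
$b{\left(F \right)} = \frac{2 F}{- \frac{5}{7} + F}$ ($b{\left(F \right)} = \frac{F + F}{F - \frac{5}{7}} = \frac{2 F}{- \frac{5}{7} + F}$)
$\frac{b{\left(\sqrt{30 - 12} \right)} - 2306}{853 - 4987} = \frac{\frac{14 \sqrt{30 - 12}}{-5 + 7 \sqrt{30 - 12}} - 2306}{853 - 4987} = \frac{\frac{14 \sqrt{18}}{-5 + 7 \sqrt{18}} - 2306}{853 - 4987} = \frac{\frac{14 \cdot 3 \sqrt{2}}{-5 + 7 \cdot 3 \sqrt{2}} - 2306}{853 - 4987} = \frac{\frac{14 \cdot 3 \sqrt{2}}{-5 + 21 \sqrt{2}} - 2306}{-4134} = \left(\frac{42 \sqrt{2}}{-5 + 21 \sqrt{2}} - 2306\right) \left(- \frac{1}{4134}\right) = \left(-2306 + \frac{42 \sqrt{2}}{-5 + 21 \sqrt{2}}\right) \left(- \frac{1}{4134}\right) = \frac{1153}{2067} - \frac{7 \sqrt{2}}{689 \left(-5 + 21 \sqrt{2}\right)}$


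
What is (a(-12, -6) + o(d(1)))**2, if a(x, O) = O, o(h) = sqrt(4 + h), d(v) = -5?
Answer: (6 - I)**2 ≈ 35.0 - 12.0*I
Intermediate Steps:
(a(-12, -6) + o(d(1)))**2 = (-6 + sqrt(4 - 5))**2 = (-6 + sqrt(-1))**2 = (-6 + I)**2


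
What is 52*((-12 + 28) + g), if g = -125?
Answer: -5668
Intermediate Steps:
52*((-12 + 28) + g) = 52*((-12 + 28) - 125) = 52*(16 - 125) = 52*(-109) = -5668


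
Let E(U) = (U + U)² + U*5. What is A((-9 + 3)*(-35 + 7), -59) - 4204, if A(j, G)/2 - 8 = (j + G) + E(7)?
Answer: -3508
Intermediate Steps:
E(U) = 4*U² + 5*U (E(U) = (2*U)² + 5*U = 4*U² + 5*U)
A(j, G) = 478 + 2*G + 2*j (A(j, G) = 16 + 2*((j + G) + 7*(5 + 4*7)) = 16 + 2*((G + j) + 7*(5 + 28)) = 16 + 2*((G + j) + 7*33) = 16 + 2*((G + j) + 231) = 16 + 2*(231 + G + j) = 16 + (462 + 2*G + 2*j) = 478 + 2*G + 2*j)
A((-9 + 3)*(-35 + 7), -59) - 4204 = (478 + 2*(-59) + 2*((-9 + 3)*(-35 + 7))) - 4204 = (478 - 118 + 2*(-6*(-28))) - 4204 = (478 - 118 + 2*168) - 4204 = (478 - 118 + 336) - 4204 = 696 - 4204 = -3508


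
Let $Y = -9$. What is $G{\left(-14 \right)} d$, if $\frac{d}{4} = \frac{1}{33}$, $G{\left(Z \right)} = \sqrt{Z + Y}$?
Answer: $\frac{4 i \sqrt{23}}{33} \approx 0.58131 i$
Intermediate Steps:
$G{\left(Z \right)} = \sqrt{-9 + Z}$ ($G{\left(Z \right)} = \sqrt{Z - 9} = \sqrt{-9 + Z}$)
$d = \frac{4}{33} \approx 0.12121$
$G{\left(-14 \right)} d = \sqrt{-9 - 14} \cdot \frac{4}{33} = \sqrt{-23} \cdot \frac{4}{33} = i \sqrt{23} \cdot \frac{4}{33} = \frac{4 i \sqrt{23}}{33}$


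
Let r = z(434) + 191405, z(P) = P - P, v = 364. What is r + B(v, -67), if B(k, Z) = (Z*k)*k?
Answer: -8685827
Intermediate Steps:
B(k, Z) = Z*k²
z(P) = 0
r = 191405 (r = 0 + 191405 = 191405)
r + B(v, -67) = 191405 - 67*364² = 191405 - 67*132496 = 191405 - 8877232 = -8685827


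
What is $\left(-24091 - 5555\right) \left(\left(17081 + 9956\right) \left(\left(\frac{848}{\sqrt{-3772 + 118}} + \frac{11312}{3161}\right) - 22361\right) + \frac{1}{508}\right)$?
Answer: $\frac{14388135863759428869}{802894} + \frac{113284164816 i \sqrt{406}}{203} \approx 1.792 \cdot 10^{13} + 1.1244 \cdot 10^{10} i$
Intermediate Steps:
$\left(-24091 - 5555\right) \left(\left(17081 + 9956\right) \left(\left(\frac{848}{\sqrt{-3772 + 118}} + \frac{11312}{3161}\right) - 22361\right) + \frac{1}{508}\right) = - 29646 \left(27037 \left(\left(\frac{848}{\sqrt{-3654}} + 11312 \cdot \frac{1}{3161}\right) - 22361\right) + \frac{1}{508}\right) = - 29646 \left(27037 \left(\left(\frac{848}{3 i \sqrt{406}} + \frac{11312}{3161}\right) - 22361\right) + \frac{1}{508}\right) = - 29646 \left(27037 \left(\left(848 \left(- \frac{i \sqrt{406}}{1218}\right) + \frac{11312}{3161}\right) - 22361\right) + \frac{1}{508}\right) = - 29646 \left(27037 \left(\left(- \frac{424 i \sqrt{406}}{609} + \frac{11312}{3161}\right) - 22361\right) + \frac{1}{508}\right) = - 29646 \left(27037 \left(\left(\frac{11312}{3161} - \frac{424 i \sqrt{406}}{609}\right) - 22361\right) + \frac{1}{508}\right) = - 29646 \left(27037 \left(- \frac{70671809}{3161} - \frac{424 i \sqrt{406}}{609}\right) + \frac{1}{508}\right) = - 29646 \left(\left(- \frac{1910753699933}{3161} - \frac{11463688 i \sqrt{406}}{609}\right) + \frac{1}{508}\right) = - 29646 \left(- \frac{970662879562803}{1605788} - \frac{11463688 i \sqrt{406}}{609}\right) = \frac{14388135863759428869}{802894} + \frac{113284164816 i \sqrt{406}}{203}$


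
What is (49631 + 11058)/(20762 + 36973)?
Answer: 60689/57735 ≈ 1.0512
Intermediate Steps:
(49631 + 11058)/(20762 + 36973) = 60689/57735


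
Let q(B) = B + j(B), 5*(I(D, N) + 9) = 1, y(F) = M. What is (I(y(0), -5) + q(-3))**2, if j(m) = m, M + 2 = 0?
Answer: 5476/25 ≈ 219.04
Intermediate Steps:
M = -2 (M = -2 + 0 = -2)
y(F) = -2
I(D, N) = -44/5 (I(D, N) = -9 + (1/5)*1 = -9 + 1/5 = -44/5)
q(B) = 2*B (q(B) = B + B = 2*B)
(I(y(0), -5) + q(-3))**2 = (-44/5 + 2*(-3))**2 = (-44/5 - 6)**2 = (-74/5)**2 = 5476/25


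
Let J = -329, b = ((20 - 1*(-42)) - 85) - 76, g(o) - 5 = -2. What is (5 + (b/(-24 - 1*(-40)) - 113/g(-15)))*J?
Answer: 613585/48 ≈ 12783.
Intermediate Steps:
g(o) = 3 (g(o) = 5 - 2 = 3)
b = -99 (b = ((20 + 42) - 85) - 76 = (62 - 85) - 76 = -23 - 76 = -99)
(5 + (b/(-24 - 1*(-40)) - 113/g(-15)))*J = (5 + (-99/(-24 - 1*(-40)) - 113/3))*(-329) = (5 + (-99/(-24 + 40) - 113*⅓))*(-329) = (5 + (-99/16 - 113/3))*(-329) = (5 - 2105/48)*(-329) = -1865/48*(-329) = 613585/48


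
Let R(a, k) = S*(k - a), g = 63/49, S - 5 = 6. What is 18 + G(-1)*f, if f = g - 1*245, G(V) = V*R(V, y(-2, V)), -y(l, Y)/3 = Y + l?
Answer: 187786/7 ≈ 26827.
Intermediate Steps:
S = 11 (S = 5 + 6 = 11)
g = 9/7 (g = 63*(1/49) = 9/7 ≈ 1.2857)
y(l, Y) = -3*Y - 3*l (y(l, Y) = -3*(Y + l) = -3*Y - 3*l)
R(a, k) = -11*a + 11*k (R(a, k) = 11*(k - a) = -11*a + 11*k)
G(V) = V*(66 - 44*V) (G(V) = V*(-11*V + 11*(-3*V - 3*(-2))) = V*(-11*V + 11*(-3*V + 6)) = V*(-11*V + 11*(6 - 3*V)) = V*(-11*V + (66 - 33*V)) = V*(66 - 44*V))
f = -1706/7 (f = 9/7 - 1*245 = 9/7 - 245 = -1706/7 ≈ -243.71)
18 + G(-1)*f = 18 + (22*(-1)*(3 - 2*(-1)))*(-1706/7) = 18 + (22*(-1)*(3 + 2))*(-1706/7) = 18 + (22*(-1)*5)*(-1706/7) = 18 - 110*(-1706/7) = 18 + 187660/7 = 187786/7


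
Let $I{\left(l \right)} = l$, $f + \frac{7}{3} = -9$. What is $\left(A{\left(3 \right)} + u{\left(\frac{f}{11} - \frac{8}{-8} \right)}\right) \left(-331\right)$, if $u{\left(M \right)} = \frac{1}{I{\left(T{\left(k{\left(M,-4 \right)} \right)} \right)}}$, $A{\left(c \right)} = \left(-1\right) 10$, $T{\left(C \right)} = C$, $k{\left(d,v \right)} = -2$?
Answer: $\frac{6951}{2} \approx 3475.5$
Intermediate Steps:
$f = - \frac{34}{3}$ ($f = - \frac{7}{3} - 9 = - \frac{34}{3} \approx -11.333$)
$A{\left(c \right)} = -10$
$u{\left(M \right)} = - \frac{1}{2}$ ($u{\left(M \right)} = \frac{1}{-2} = - \frac{1}{2}$)
$\left(A{\left(3 \right)} + u{\left(\frac{f}{11} - \frac{8}{-8} \right)}\right) \left(-331\right) = \left(-10 - \frac{1}{2}\right) \left(-331\right) = \left(- \frac{21}{2}\right) \left(-331\right) = \frac{6951}{2}$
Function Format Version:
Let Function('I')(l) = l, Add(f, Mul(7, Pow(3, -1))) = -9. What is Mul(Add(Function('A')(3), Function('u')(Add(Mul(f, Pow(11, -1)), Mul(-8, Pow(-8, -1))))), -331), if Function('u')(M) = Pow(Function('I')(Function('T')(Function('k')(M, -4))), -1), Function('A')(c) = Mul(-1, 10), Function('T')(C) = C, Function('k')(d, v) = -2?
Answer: Rational(6951, 2) ≈ 3475.5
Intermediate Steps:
f = Rational(-34, 3) (f = Add(Rational(-7, 3), -9) = Rational(-34, 3) ≈ -11.333)
Function('A')(c) = -10
Function('u')(M) = Rational(-1, 2) (Function('u')(M) = Pow(-2, -1) = Rational(-1, 2))
Mul(Add(Function('A')(3), Function('u')(Add(Mul(f, Pow(11, -1)), Mul(-8, Pow(-8, -1))))), -331) = Mul(Add(-10, Rational(-1, 2)), -331) = Mul(Rational(-21, 2), -331) = Rational(6951, 2)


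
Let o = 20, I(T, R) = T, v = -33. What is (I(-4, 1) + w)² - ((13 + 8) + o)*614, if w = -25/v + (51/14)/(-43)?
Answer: -9930750570935/394657956 ≈ -25163.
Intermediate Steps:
w = 13367/19866 (w = -25/(-33) + (51/14)/(-43) = -25*(-1/33) + (51*(1/14))*(-1/43) = 25/33 + (51/14)*(-1/43) = 25/33 - 51/602 = 13367/19866 ≈ 0.67286)
(I(-4, 1) + w)² - ((13 + 8) + o)*614 = (-4 + 13367/19866)² - ((13 + 8) + 20)*614 = (-66097/19866)² - (21 + 20)*614 = 4368813409/394657956 - 41*614 = 4368813409/394657956 - 1*25174 = 4368813409/394657956 - 25174 = -9930750570935/394657956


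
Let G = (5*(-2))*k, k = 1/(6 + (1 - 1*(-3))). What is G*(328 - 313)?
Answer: -15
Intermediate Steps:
k = ⅒ (k = 1/(6 + (1 + 3)) = 1/(6 + 4) = 1/10 = ⅒ ≈ 0.10000)
G = -1 (G = (5*(-2))*(⅒) = -10*⅒ = -1)
G*(328 - 313) = -(328 - 313) = -1*15 = -15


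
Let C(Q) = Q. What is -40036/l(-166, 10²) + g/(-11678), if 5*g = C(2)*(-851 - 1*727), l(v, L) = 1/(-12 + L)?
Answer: -102858888182/29195 ≈ -3.5232e+6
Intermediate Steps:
g = -3156/5 (g = (2*(-851 - 1*727))/5 = (2*(-851 - 727))/5 = (2*(-1578))/5 = (⅕)*(-3156) = -3156/5 ≈ -631.20)
-40036/l(-166, 10²) + g/(-11678) = -40036/(1/(-12 + 10²)) - 3156/5/(-11678) = -40036/(1/(-12 + 100)) - 3156/5*(-1/11678) = -40036/(1/88) + 1578/29195 = -40036/1/88 + 1578/29195 = -40036*88 + 1578/29195 = -3523168 + 1578/29195 = -102858888182/29195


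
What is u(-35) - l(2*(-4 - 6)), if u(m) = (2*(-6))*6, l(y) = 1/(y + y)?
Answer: -2879/40 ≈ -71.975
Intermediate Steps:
l(y) = 1/(2*y)
u(m) = -72 (u(m) = -12*6 = -72)
u(-35) - l(2*(-4 - 6)) = -72 - 1/(2*(2*(-4 - 6))) = -72 - 1/(2*(2*(-10))) = -72 - 1/(2*(-20)) = -72 - (-1)/(2*20) = -72 - 1*(-1/40) = -72 + 1/40 = -2879/40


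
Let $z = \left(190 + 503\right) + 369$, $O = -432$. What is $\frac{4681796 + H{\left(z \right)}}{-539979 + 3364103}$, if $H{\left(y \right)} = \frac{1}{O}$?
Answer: $\frac{2022535871}{1220021568} \approx 1.6578$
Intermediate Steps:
$z = 1062$ ($z = 693 + 369 = 1062$)
$H{\left(y \right)} = - \frac{1}{432}$ ($H{\left(y \right)} = \frac{1}{-432} = - \frac{1}{432}$)
$\frac{4681796 + H{\left(z \right)}}{-539979 + 3364103} = \frac{4681796 - \frac{1}{432}}{-539979 + 3364103} = \frac{2022535871}{432 \cdot 2824124} = \frac{2022535871}{432} \cdot \frac{1}{2824124} = \frac{2022535871}{1220021568}$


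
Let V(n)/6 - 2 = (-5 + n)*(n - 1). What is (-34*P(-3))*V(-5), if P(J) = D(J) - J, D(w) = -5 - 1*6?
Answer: 101184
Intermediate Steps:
D(w) = -11 (D(w) = -5 - 6 = -11)
V(n) = 12 + 6*(-1 + n)*(-5 + n) (V(n) = 12 + 6*((-5 + n)*(n - 1)) = 12 + 6*((-5 + n)*(-1 + n)) = 12 + 6*((-1 + n)*(-5 + n)) = 12 + 6*(-1 + n)*(-5 + n))
P(J) = -11 - J
(-34*P(-3))*V(-5) = (-34*(-11 - 1*(-3)))*(42 - 36*(-5) + 6*(-5)²) = (-34*(-11 + 3))*(42 + 180 + 6*25) = (-34*(-8))*(42 + 180 + 150) = 272*372 = 101184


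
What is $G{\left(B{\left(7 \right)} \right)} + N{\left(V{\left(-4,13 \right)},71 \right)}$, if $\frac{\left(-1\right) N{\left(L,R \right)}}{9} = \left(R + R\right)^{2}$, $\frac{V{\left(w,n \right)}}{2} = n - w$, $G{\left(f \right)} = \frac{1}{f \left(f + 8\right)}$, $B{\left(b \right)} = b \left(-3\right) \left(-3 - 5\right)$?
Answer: $- \frac{5365882367}{29568} \approx -1.8148 \cdot 10^{5}$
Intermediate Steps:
$B{\left(b \right)} = 24 b$ ($B{\left(b \right)} = - 3 b \left(-3 - 5\right) = - 3 b \left(-8\right) = 24 b$)
$G{\left(f \right)} = \frac{1}{f \left(8 + f\right)}$
$V{\left(w,n \right)} = - 2 w + 2 n$ ($V{\left(w,n \right)} = 2 \left(n - w\right) = - 2 w + 2 n$)
$N{\left(L,R \right)} = - 36 R^{2}$ ($N{\left(L,R \right)} = - 9 \left(R + R\right)^{2} = - 9 \left(2 R\right)^{2} = - 9 \cdot 4 R^{2} = - 36 R^{2}$)
$G{\left(B{\left(7 \right)} \right)} + N{\left(V{\left(-4,13 \right)},71 \right)} = \frac{1}{24 \cdot 7 \left(8 + 24 \cdot 7\right)} - 36 \cdot 71^{2} = \frac{1}{168 \left(8 + 168\right)} - 181476 = \frac{1}{168 \cdot 176} - 181476 = \frac{1}{168} \cdot \frac{1}{176} - 181476 = \frac{1}{29568} - 181476 = - \frac{5365882367}{29568}$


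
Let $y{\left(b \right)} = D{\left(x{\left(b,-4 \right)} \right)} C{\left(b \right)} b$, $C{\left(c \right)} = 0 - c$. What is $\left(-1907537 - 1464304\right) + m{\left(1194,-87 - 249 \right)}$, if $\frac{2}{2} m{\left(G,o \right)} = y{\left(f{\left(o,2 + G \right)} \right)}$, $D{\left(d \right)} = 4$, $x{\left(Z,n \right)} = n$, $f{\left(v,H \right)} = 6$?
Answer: $-3371985$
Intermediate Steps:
$C{\left(c \right)} = - c$
$y{\left(b \right)} = - 4 b^{2}$ ($y{\left(b \right)} = 4 \left(- b\right) b = - 4 b b = - 4 b^{2}$)
$m{\left(G,o \right)} = -144$ ($m{\left(G,o \right)} = - 4 \cdot 6^{2} = \left(-4\right) 36 = -144$)
$\left(-1907537 - 1464304\right) + m{\left(1194,-87 - 249 \right)} = \left(-1907537 - 1464304\right) - 144 = -3371841 - 144 = -3371985$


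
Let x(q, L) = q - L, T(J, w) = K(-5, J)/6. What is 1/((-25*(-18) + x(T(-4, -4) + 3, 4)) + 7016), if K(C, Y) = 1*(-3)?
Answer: 2/14929 ≈ 0.00013397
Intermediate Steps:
K(C, Y) = -3
T(J, w) = -½ (T(J, w) = -3/6 = -3*⅙ = -½)
1/((-25*(-18) + x(T(-4, -4) + 3, 4)) + 7016) = 1/((-25*(-18) + ((-½ + 3) - 1*4)) + 7016) = 1/((450 + (5/2 - 4)) + 7016) = 1/((450 - 3/2) + 7016) = 1/(897/2 + 7016) = 1/(14929/2) = 2/14929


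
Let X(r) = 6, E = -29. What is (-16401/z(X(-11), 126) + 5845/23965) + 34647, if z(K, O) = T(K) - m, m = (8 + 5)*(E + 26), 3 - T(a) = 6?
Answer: 1966567549/57516 ≈ 34192.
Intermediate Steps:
T(a) = -3 (T(a) = 3 - 1*6 = 3 - 6 = -3)
m = -39 (m = (8 + 5)*(-29 + 26) = 13*(-3) = -39)
z(K, O) = 36 (z(K, O) = -3 - 1*(-39) = -3 + 39 = 36)
(-16401/z(X(-11), 126) + 5845/23965) + 34647 = (-16401/36 + 5845/23965) + 34647 = (-16401*1/36 + 5845*(1/23965)) + 34647 = (-5467/12 + 1169/4793) + 34647 = -26189303/57516 + 34647 = 1966567549/57516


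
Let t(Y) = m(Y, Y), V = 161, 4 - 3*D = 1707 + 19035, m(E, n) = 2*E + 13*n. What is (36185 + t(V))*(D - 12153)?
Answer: -2207804200/3 ≈ -7.3593e+8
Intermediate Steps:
D = -20738/3 (D = 4/3 - (1707 + 19035)/3 = 4/3 - ⅓*20742 = 4/3 - 6914 = -20738/3 ≈ -6912.7)
t(Y) = 15*Y (t(Y) = 2*Y + 13*Y = 15*Y)
(36185 + t(V))*(D - 12153) = (36185 + 15*161)*(-20738/3 - 12153) = (36185 + 2415)*(-57197/3) = 38600*(-57197/3) = -2207804200/3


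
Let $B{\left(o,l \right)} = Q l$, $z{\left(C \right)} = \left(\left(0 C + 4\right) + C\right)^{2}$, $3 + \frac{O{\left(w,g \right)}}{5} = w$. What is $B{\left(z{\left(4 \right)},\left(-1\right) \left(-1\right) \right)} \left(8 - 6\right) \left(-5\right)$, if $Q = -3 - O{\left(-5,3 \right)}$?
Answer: $-370$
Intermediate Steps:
$O{\left(w,g \right)} = -15 + 5 w$
$z{\left(C \right)} = \left(4 + C\right)^{2}$ ($z{\left(C \right)} = \left(\left(0 + 4\right) + C\right)^{2} = \left(4 + C\right)^{2}$)
$Q = 37$ ($Q = -3 - \left(-15 + 5 \left(-5\right)\right) = -3 - \left(-15 - 25\right) = -3 - -40 = -3 + 40 = 37$)
$B{\left(o,l \right)} = 37 l$
$B{\left(z{\left(4 \right)},\left(-1\right) \left(-1\right) \right)} \left(8 - 6\right) \left(-5\right) = 37 \left(\left(-1\right) \left(-1\right)\right) \left(8 - 6\right) \left(-5\right) = 37 \cdot 1 \cdot 2 \left(-5\right) = 37 \left(-10\right) = -370$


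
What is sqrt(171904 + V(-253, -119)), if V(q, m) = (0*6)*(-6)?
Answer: 8*sqrt(2686) ≈ 414.61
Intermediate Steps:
V(q, m) = 0 (V(q, m) = 0*(-6) = 0)
sqrt(171904 + V(-253, -119)) = sqrt(171904 + 0) = sqrt(171904) = 8*sqrt(2686)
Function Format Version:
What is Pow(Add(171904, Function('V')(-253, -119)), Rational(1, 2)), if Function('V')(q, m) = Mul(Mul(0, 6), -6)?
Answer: Mul(8, Pow(2686, Rational(1, 2))) ≈ 414.61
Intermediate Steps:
Function('V')(q, m) = 0 (Function('V')(q, m) = Mul(0, -6) = 0)
Pow(Add(171904, Function('V')(-253, -119)), Rational(1, 2)) = Pow(Add(171904, 0), Rational(1, 2)) = Pow(171904, Rational(1, 2)) = Mul(8, Pow(2686, Rational(1, 2)))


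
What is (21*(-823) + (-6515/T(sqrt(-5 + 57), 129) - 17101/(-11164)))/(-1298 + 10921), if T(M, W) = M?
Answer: -192930311/107431172 - 6515*sqrt(13)/250198 ≈ -1.8897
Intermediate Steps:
(21*(-823) + (-6515/T(sqrt(-5 + 57), 129) - 17101/(-11164)))/(-1298 + 10921) = (21*(-823) + (-6515/sqrt(-5 + 57) - 17101/(-11164)))/(-1298 + 10921) = (-17283 + (-6515*sqrt(13)/26 - 17101*(-1/11164)))/9623 = (-17283 + (-6515*sqrt(13)/26 + 17101/11164))*(1/9623) = (-17283 + (17101/11164 - 6515*sqrt(13)/26))*(1/9623) = (-192930311/11164 - 6515*sqrt(13)/26)*(1/9623) = -192930311/107431172 - 6515*sqrt(13)/250198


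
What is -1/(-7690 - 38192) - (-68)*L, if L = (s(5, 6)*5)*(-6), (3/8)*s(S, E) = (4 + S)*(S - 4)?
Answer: -2246382719/45882 ≈ -48960.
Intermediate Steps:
s(S, E) = 8*(-4 + S)*(4 + S)/3 (s(S, E) = 8*((4 + S)*(S - 4))/3 = 8*((4 + S)*(-4 + S))/3 = 8*((-4 + S)*(4 + S))/3 = 8*(-4 + S)*(4 + S)/3)
L = -720 (L = ((-128/3 + (8/3)*5²)*5)*(-6) = ((-128/3 + (8/3)*25)*5)*(-6) = ((-128/3 + 200/3)*5)*(-6) = (24*5)*(-6) = 120*(-6) = -720)
-1/(-7690 - 38192) - (-68)*L = -1/(-7690 - 38192) - (-68)*(-720) = -1/(-45882) - 1*48960 = -1*(-1/45882) - 48960 = 1/45882 - 48960 = -2246382719/45882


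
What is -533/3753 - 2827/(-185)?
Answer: 10511126/694305 ≈ 15.139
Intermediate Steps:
-533/3753 - 2827/(-185) = -533*1/3753 - 2827*(-1/185) = -533/3753 + 2827/185 = 10511126/694305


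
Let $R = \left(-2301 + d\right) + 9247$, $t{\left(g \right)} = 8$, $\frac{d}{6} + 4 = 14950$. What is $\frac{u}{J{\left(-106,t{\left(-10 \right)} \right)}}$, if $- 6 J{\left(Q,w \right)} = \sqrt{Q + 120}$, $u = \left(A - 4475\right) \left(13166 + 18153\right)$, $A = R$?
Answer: $- \frac{8657855679 \sqrt{14}}{7} \approx -4.6278 \cdot 10^{9}$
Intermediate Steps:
$d = 89676$ ($d = -24 + 6 \cdot 14950 = -24 + 89700 = 89676$)
$R = 96622$ ($R = \left(-2301 + 89676\right) + 9247 = 87375 + 9247 = 96622$)
$A = 96622$
$u = 2885951893$ ($u = \left(96622 - 4475\right) \left(13166 + 18153\right) = 92147 \cdot 31319 = 2885951893$)
$J{\left(Q,w \right)} = - \frac{\sqrt{120 + Q}}{6}$ ($J{\left(Q,w \right)} = - \frac{\sqrt{Q + 120}}{6} = - \frac{\sqrt{120 + Q}}{6}$)
$\frac{u}{J{\left(-106,t{\left(-10 \right)} \right)}} = \frac{2885951893}{\left(- \frac{1}{6}\right) \sqrt{120 - 106}} = \frac{2885951893}{\left(- \frac{1}{6}\right) \sqrt{14}} = 2885951893 \left(- \frac{3 \sqrt{14}}{7}\right) = - \frac{8657855679 \sqrt{14}}{7}$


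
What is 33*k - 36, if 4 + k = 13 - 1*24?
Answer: -531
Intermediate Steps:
k = -15 (k = -4 + (13 - 1*24) = -4 + (13 - 24) = -4 - 11 = -15)
33*k - 36 = 33*(-15) - 36 = -495 - 36 = -531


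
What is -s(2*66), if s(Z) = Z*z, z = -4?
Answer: 528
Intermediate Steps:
s(Z) = -4*Z (s(Z) = Z*(-4) = -4*Z)
-s(2*66) = -(-4)*2*66 = -(-4)*132 = -1*(-528) = 528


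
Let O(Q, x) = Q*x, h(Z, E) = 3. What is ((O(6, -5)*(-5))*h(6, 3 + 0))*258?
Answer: 116100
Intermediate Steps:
((O(6, -5)*(-5))*h(6, 3 + 0))*258 = (((6*(-5))*(-5))*3)*258 = (-30*(-5)*3)*258 = (150*3)*258 = 450*258 = 116100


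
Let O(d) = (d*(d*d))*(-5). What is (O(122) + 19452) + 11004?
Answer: -9048784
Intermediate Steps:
O(d) = -5*d³ (O(d) = (d*d²)*(-5) = d³*(-5) = -5*d³)
(O(122) + 19452) + 11004 = (-5*122³ + 19452) + 11004 = (-5*1815848 + 19452) + 11004 = (-9079240 + 19452) + 11004 = -9059788 + 11004 = -9048784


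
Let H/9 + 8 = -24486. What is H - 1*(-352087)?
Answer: 131641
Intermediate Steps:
H = -220446 (H = -72 + 9*(-24486) = -72 - 220374 = -220446)
H - 1*(-352087) = -220446 - 1*(-352087) = -220446 + 352087 = 131641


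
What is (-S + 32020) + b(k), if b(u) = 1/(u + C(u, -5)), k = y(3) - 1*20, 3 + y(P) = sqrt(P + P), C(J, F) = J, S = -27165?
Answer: 61907487/1046 - sqrt(6)/1046 ≈ 59185.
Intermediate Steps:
y(P) = -3 + sqrt(2)*sqrt(P) (y(P) = -3 + sqrt(P + P) = -3 + sqrt(2*P) = -3 + sqrt(2)*sqrt(P))
k = -23 + sqrt(6) (k = (-3 + sqrt(2)*sqrt(3)) - 1*20 = (-3 + sqrt(6)) - 20 = -23 + sqrt(6) ≈ -20.551)
b(u) = 1/(2*u) (b(u) = 1/(u + u) = 1/(2*u))
(-S + 32020) + b(k) = (-1*(-27165) + 32020) + 1/(2*(-23 + sqrt(6))) = (27165 + 32020) + 1/(2*(-23 + sqrt(6))) = 59185 + 1/(2*(-23 + sqrt(6)))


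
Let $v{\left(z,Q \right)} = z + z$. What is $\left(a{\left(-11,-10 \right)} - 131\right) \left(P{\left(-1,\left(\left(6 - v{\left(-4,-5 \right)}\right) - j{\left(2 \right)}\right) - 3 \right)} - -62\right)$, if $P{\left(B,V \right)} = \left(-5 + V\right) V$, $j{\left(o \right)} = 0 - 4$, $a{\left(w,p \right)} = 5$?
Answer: $-26712$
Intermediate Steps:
$v{\left(z,Q \right)} = 2 z$
$j{\left(o \right)} = -4$
$P{\left(B,V \right)} = V \left(-5 + V\right)$
$\left(a{\left(-11,-10 \right)} - 131\right) \left(P{\left(-1,\left(\left(6 - v{\left(-4,-5 \right)}\right) - j{\left(2 \right)}\right) - 3 \right)} - -62\right) = \left(5 - 131\right) \left(\left(\left(\left(6 - 2 \left(-4\right)\right) - -4\right) - 3\right) \left(-5 - -15\right) - -62\right) = - 126 \left(\left(\left(\left(6 - -8\right) + 4\right) - 3\right) \left(-5 + \left(\left(\left(6 - -8\right) + 4\right) - 3\right)\right) + 62\right) = - 126 \left(\left(\left(\left(6 + 8\right) + 4\right) - 3\right) \left(-5 + \left(\left(\left(6 + 8\right) + 4\right) - 3\right)\right) + 62\right) = - 126 \left(\left(\left(14 + 4\right) - 3\right) \left(-5 + \left(\left(14 + 4\right) - 3\right)\right) + 62\right) = - 126 \left(\left(18 - 3\right) \left(-5 + \left(18 - 3\right)\right) + 62\right) = - 126 \left(15 \left(-5 + 15\right) + 62\right) = - 126 \left(15 \cdot 10 + 62\right) = - 126 \left(150 + 62\right) = \left(-126\right) 212 = -26712$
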